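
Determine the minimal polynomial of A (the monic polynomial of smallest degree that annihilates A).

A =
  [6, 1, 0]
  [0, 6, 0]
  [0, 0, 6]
x^2 - 12*x + 36

The characteristic polynomial is χ_A(x) = (x - 6)^3, so the eigenvalues are known. The minimal polynomial is
  m_A(x) = Π_λ (x − λ)^{k_λ}
where k_λ is the size of the *largest* Jordan block for λ (equivalently, the smallest k with (A − λI)^k v = 0 for every generalised eigenvector v of λ).

  λ = 6: largest Jordan block has size 2, contributing (x − 6)^2

So m_A(x) = (x - 6)^2 = x^2 - 12*x + 36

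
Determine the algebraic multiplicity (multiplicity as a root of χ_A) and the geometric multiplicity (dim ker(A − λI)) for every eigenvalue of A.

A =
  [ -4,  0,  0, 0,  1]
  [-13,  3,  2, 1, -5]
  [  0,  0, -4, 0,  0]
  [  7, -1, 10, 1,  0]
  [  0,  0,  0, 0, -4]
λ = -4: alg = 3, geom = 2; λ = 2: alg = 2, geom = 1

Step 1 — factor the characteristic polynomial to read off the algebraic multiplicities:
  χ_A(x) = (x - 2)^2*(x + 4)^3

Step 2 — compute geometric multiplicities via the rank-nullity identity g(λ) = n − rank(A − λI):
  rank(A − (-4)·I) = 3, so dim ker(A − (-4)·I) = n − 3 = 2
  rank(A − (2)·I) = 4, so dim ker(A − (2)·I) = n − 4 = 1

Summary:
  λ = -4: algebraic multiplicity = 3, geometric multiplicity = 2
  λ = 2: algebraic multiplicity = 2, geometric multiplicity = 1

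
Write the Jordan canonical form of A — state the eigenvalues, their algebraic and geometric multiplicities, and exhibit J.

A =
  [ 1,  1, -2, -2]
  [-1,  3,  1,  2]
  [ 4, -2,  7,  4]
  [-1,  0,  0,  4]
J_1(3) ⊕ J_3(4)

The characteristic polynomial is
  det(x·I − A) = x^4 - 15*x^3 + 84*x^2 - 208*x + 192 = (x - 4)^3*(x - 3)

Eigenvalues and multiplicities (the geometric multiplicity of λ is n − rank(A − λI), which equals the number of Jordan blocks for λ):
  λ = 3: algebraic multiplicity = 1, geometric multiplicity = 1
  λ = 4: algebraic multiplicity = 3, geometric multiplicity = 1

Determining the block sizes for each eigenvalue:
  λ = 3: one block (gm = 1), so the single block has size am = 1 → block sizes [1]
  λ = 4: one block (gm = 1), so the single block has size am = 3 → block sizes [3]

Assembling the blocks gives a Jordan form
J =
  [3, 0, 0, 0]
  [0, 4, 1, 0]
  [0, 0, 4, 1]
  [0, 0, 0, 4]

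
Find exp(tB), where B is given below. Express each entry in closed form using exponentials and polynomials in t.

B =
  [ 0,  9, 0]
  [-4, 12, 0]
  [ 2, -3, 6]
e^{tB} =
  [-6*t*exp(6*t) + exp(6*t), 9*t*exp(6*t), 0]
  [-4*t*exp(6*t), 6*t*exp(6*t) + exp(6*t), 0]
  [2*t*exp(6*t), -3*t*exp(6*t), exp(6*t)]

Strategy: write B = P · J · P⁻¹ where J is a Jordan canonical form, so e^{tB} = P · e^{tJ} · P⁻¹, and e^{tJ} can be computed block-by-block.

B has Jordan form
J =
  [6, 1, 0]
  [0, 6, 0]
  [0, 0, 6]
(up to reordering of blocks).

Per-block formulas:
  For a 2×2 Jordan block J_2(6): exp(t · J_2(6)) = e^(6t)·(I + t·N), where N is the 2×2 nilpotent shift.
  For a 1×1 block at λ = 6: exp(t · [6]) = [e^(6t)].

After assembling e^{tJ} and conjugating by P, we get:

e^{tB} =
  [-6*t*exp(6*t) + exp(6*t), 9*t*exp(6*t), 0]
  [-4*t*exp(6*t), 6*t*exp(6*t) + exp(6*t), 0]
  [2*t*exp(6*t), -3*t*exp(6*t), exp(6*t)]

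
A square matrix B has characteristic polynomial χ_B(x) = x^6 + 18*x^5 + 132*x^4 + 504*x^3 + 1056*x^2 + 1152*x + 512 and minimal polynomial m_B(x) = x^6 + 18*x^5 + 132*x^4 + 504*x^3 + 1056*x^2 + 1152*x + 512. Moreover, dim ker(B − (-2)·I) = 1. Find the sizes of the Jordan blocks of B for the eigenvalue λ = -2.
Block sizes for λ = -2: [3]

Step 1 — from the characteristic polynomial, algebraic multiplicity of λ = -2 is 3. From dim ker(B − (-2)·I) = 1, there are exactly 1 Jordan blocks for λ = -2.
Step 2 — from the minimal polynomial, the factor (x + 2)^3 tells us the largest block for λ = -2 has size 3.
Step 3 — with total size 3, 1 blocks, and largest block 3, the block sizes (in nonincreasing order) are [3].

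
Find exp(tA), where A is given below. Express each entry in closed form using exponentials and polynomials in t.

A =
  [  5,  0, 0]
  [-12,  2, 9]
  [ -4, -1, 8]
e^{tA} =
  [exp(5*t), 0, 0]
  [-12*t*exp(5*t), -3*t*exp(5*t) + exp(5*t), 9*t*exp(5*t)]
  [-4*t*exp(5*t), -t*exp(5*t), 3*t*exp(5*t) + exp(5*t)]

Strategy: write A = P · J · P⁻¹ where J is a Jordan canonical form, so e^{tA} = P · e^{tJ} · P⁻¹, and e^{tJ} can be computed block-by-block.

A has Jordan form
J =
  [5, 1, 0]
  [0, 5, 0]
  [0, 0, 5]
(up to reordering of blocks).

Per-block formulas:
  For a 1×1 block at λ = 5: exp(t · [5]) = [e^(5t)].
  For a 2×2 Jordan block J_2(5): exp(t · J_2(5)) = e^(5t)·(I + t·N), where N is the 2×2 nilpotent shift.

After assembling e^{tJ} and conjugating by P, we get:

e^{tA} =
  [exp(5*t), 0, 0]
  [-12*t*exp(5*t), -3*t*exp(5*t) + exp(5*t), 9*t*exp(5*t)]
  [-4*t*exp(5*t), -t*exp(5*t), 3*t*exp(5*t) + exp(5*t)]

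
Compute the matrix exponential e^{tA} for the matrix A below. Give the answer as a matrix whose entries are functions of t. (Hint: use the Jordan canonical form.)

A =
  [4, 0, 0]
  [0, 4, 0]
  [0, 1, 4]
e^{tA} =
  [exp(4*t), 0, 0]
  [0, exp(4*t), 0]
  [0, t*exp(4*t), exp(4*t)]

Strategy: write A = P · J · P⁻¹ where J is a Jordan canonical form, so e^{tA} = P · e^{tJ} · P⁻¹, and e^{tJ} can be computed block-by-block.

A has Jordan form
J =
  [4, 1, 0]
  [0, 4, 0]
  [0, 0, 4]
(up to reordering of blocks).

Per-block formulas:
  For a 2×2 Jordan block J_2(4): exp(t · J_2(4)) = e^(4t)·(I + t·N), where N is the 2×2 nilpotent shift.
  For a 1×1 block at λ = 4: exp(t · [4]) = [e^(4t)].

After assembling e^{tJ} and conjugating by P, we get:

e^{tA} =
  [exp(4*t), 0, 0]
  [0, exp(4*t), 0]
  [0, t*exp(4*t), exp(4*t)]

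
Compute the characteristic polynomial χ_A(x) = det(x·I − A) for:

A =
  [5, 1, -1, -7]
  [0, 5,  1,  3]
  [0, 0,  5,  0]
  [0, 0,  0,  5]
x^4 - 20*x^3 + 150*x^2 - 500*x + 625

Expanding det(x·I − A) (e.g. by cofactor expansion or by noting that A is similar to its Jordan form J, which has the same characteristic polynomial as A) gives
  χ_A(x) = x^4 - 20*x^3 + 150*x^2 - 500*x + 625
which factors as (x - 5)^4. The eigenvalues (with algebraic multiplicities) are λ = 5 with multiplicity 4.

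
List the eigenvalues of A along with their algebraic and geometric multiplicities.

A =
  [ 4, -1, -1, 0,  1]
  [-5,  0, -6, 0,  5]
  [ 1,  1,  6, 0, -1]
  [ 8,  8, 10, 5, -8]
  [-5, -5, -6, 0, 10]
λ = 5: alg = 5, geom = 3

Step 1 — factor the characteristic polynomial to read off the algebraic multiplicities:
  χ_A(x) = (x - 5)^5

Step 2 — compute geometric multiplicities via the rank-nullity identity g(λ) = n − rank(A − λI):
  rank(A − (5)·I) = 2, so dim ker(A − (5)·I) = n − 2 = 3

Summary:
  λ = 5: algebraic multiplicity = 5, geometric multiplicity = 3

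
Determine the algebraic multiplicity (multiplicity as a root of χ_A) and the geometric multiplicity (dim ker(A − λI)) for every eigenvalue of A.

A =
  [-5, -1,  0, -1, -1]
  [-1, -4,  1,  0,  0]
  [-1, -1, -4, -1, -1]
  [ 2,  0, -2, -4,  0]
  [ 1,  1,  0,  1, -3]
λ = -4: alg = 5, geom = 3

Step 1 — factor the characteristic polynomial to read off the algebraic multiplicities:
  χ_A(x) = (x + 4)^5

Step 2 — compute geometric multiplicities via the rank-nullity identity g(λ) = n − rank(A − λI):
  rank(A − (-4)·I) = 2, so dim ker(A − (-4)·I) = n − 2 = 3

Summary:
  λ = -4: algebraic multiplicity = 5, geometric multiplicity = 3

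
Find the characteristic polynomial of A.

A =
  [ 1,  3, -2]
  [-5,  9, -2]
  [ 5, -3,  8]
x^3 - 18*x^2 + 108*x - 216

Expanding det(x·I − A) (e.g. by cofactor expansion or by noting that A is similar to its Jordan form J, which has the same characteristic polynomial as A) gives
  χ_A(x) = x^3 - 18*x^2 + 108*x - 216
which factors as (x - 6)^3. The eigenvalues (with algebraic multiplicities) are λ = 6 with multiplicity 3.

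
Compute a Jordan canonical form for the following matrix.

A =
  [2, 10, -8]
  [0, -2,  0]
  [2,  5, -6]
J_2(-2) ⊕ J_1(-2)

The characteristic polynomial is
  det(x·I − A) = x^3 + 6*x^2 + 12*x + 8 = (x + 2)^3

Eigenvalues and multiplicities (the geometric multiplicity of λ is n − rank(A − λI), which equals the number of Jordan blocks for λ):
  λ = -2: algebraic multiplicity = 3, geometric multiplicity = 2

Determining the block sizes for each eigenvalue:
  λ = -2: 2 blocks summing to 3 forces exactly one block of size 2 and the rest size 1 → block sizes [2, 1]

Assembling the blocks gives a Jordan form
J =
  [-2,  1,  0]
  [ 0, -2,  0]
  [ 0,  0, -2]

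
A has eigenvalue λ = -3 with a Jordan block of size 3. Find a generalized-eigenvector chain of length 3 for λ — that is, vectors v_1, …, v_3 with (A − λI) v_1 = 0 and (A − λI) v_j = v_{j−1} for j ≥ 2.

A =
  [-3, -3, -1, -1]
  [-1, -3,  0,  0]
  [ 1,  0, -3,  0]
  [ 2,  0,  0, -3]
A Jordan chain for λ = -3 of length 3:
v_1 = (0, 3, -3, -6)ᵀ
v_2 = (-3, 0, 0, 0)ᵀ
v_3 = (0, 1, 0, 0)ᵀ

Let N = A − (-3)·I. We want v_3 with N^3 v_3 = 0 but N^2 v_3 ≠ 0; then v_{j-1} := N · v_j for j = 3, …, 2.

Pick v_3 = (0, 1, 0, 0)ᵀ.
Then v_2 = N · v_3 = (-3, 0, 0, 0)ᵀ.
Then v_1 = N · v_2 = (0, 3, -3, -6)ᵀ.

Sanity check: (A − (-3)·I) v_1 = (0, 0, 0, 0)ᵀ = 0. ✓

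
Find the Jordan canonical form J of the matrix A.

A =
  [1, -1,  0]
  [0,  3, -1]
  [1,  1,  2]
J_3(2)

The characteristic polynomial is
  det(x·I − A) = x^3 - 6*x^2 + 12*x - 8 = (x - 2)^3

Eigenvalues and multiplicities (the geometric multiplicity of λ is n − rank(A − λI), which equals the number of Jordan blocks for λ):
  λ = 2: algebraic multiplicity = 3, geometric multiplicity = 1

Determining the block sizes for each eigenvalue:
  λ = 2: one block (gm = 1), so the single block has size am = 3 → block sizes [3]

Assembling the blocks gives a Jordan form
J =
  [2, 1, 0]
  [0, 2, 1]
  [0, 0, 2]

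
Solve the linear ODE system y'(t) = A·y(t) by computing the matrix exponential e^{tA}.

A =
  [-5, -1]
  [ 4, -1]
e^{tA} =
  [-2*t*exp(-3*t) + exp(-3*t), -t*exp(-3*t)]
  [4*t*exp(-3*t), 2*t*exp(-3*t) + exp(-3*t)]

Strategy: write A = P · J · P⁻¹ where J is a Jordan canonical form, so e^{tA} = P · e^{tJ} · P⁻¹, and e^{tJ} can be computed block-by-block.

A has Jordan form
J =
  [-3,  1]
  [ 0, -3]
(up to reordering of blocks).

Per-block formulas:
  For a 2×2 Jordan block J_2(-3): exp(t · J_2(-3)) = e^(-3t)·(I + t·N), where N is the 2×2 nilpotent shift.

After assembling e^{tJ} and conjugating by P, we get:

e^{tA} =
  [-2*t*exp(-3*t) + exp(-3*t), -t*exp(-3*t)]
  [4*t*exp(-3*t), 2*t*exp(-3*t) + exp(-3*t)]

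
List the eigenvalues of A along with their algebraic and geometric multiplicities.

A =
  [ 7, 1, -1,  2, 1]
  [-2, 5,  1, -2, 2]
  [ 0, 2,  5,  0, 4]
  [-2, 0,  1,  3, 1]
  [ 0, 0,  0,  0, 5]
λ = 5: alg = 5, geom = 2

Step 1 — factor the characteristic polynomial to read off the algebraic multiplicities:
  χ_A(x) = (x - 5)^5

Step 2 — compute geometric multiplicities via the rank-nullity identity g(λ) = n − rank(A − λI):
  rank(A − (5)·I) = 3, so dim ker(A − (5)·I) = n − 3 = 2

Summary:
  λ = 5: algebraic multiplicity = 5, geometric multiplicity = 2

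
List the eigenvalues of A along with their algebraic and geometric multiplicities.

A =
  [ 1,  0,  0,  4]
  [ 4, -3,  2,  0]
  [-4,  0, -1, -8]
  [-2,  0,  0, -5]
λ = -3: alg = 2, geom = 2; λ = -1: alg = 2, geom = 2

Step 1 — factor the characteristic polynomial to read off the algebraic multiplicities:
  χ_A(x) = (x + 1)^2*(x + 3)^2

Step 2 — compute geometric multiplicities via the rank-nullity identity g(λ) = n − rank(A − λI):
  rank(A − (-3)·I) = 2, so dim ker(A − (-3)·I) = n − 2 = 2
  rank(A − (-1)·I) = 2, so dim ker(A − (-1)·I) = n − 2 = 2

Summary:
  λ = -3: algebraic multiplicity = 2, geometric multiplicity = 2
  λ = -1: algebraic multiplicity = 2, geometric multiplicity = 2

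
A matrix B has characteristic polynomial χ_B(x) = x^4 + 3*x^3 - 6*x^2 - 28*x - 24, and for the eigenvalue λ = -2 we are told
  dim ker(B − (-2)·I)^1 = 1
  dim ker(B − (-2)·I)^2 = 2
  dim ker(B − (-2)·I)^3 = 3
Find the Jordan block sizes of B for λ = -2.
Block sizes for λ = -2: [3]

From the dimensions of kernels of powers, the number of Jordan blocks of size at least j is d_j − d_{j−1} where d_j = dim ker(N^j) (with d_0 = 0). Computing the differences gives [1, 1, 1].
The number of blocks of size exactly k is (#blocks of size ≥ k) − (#blocks of size ≥ k + 1), so the partition is: 1 block(s) of size 3.
In nonincreasing order the block sizes are [3].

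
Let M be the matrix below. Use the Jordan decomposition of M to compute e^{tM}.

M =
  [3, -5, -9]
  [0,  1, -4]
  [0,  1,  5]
e^{tM} =
  [exp(3*t), t^2*exp(3*t)/2 - 5*t*exp(3*t), t^2*exp(3*t) - 9*t*exp(3*t)]
  [0, -2*t*exp(3*t) + exp(3*t), -4*t*exp(3*t)]
  [0, t*exp(3*t), 2*t*exp(3*t) + exp(3*t)]

Strategy: write M = P · J · P⁻¹ where J is a Jordan canonical form, so e^{tM} = P · e^{tJ} · P⁻¹, and e^{tJ} can be computed block-by-block.

M has Jordan form
J =
  [3, 1, 0]
  [0, 3, 1]
  [0, 0, 3]
(up to reordering of blocks).

Per-block formulas:
  For a 3×3 Jordan block J_3(3): exp(t · J_3(3)) = e^(3t)·(I + t·N + (t^2/2)·N^2), where N is the 3×3 nilpotent shift.

After assembling e^{tJ} and conjugating by P, we get:

e^{tM} =
  [exp(3*t), t^2*exp(3*t)/2 - 5*t*exp(3*t), t^2*exp(3*t) - 9*t*exp(3*t)]
  [0, -2*t*exp(3*t) + exp(3*t), -4*t*exp(3*t)]
  [0, t*exp(3*t), 2*t*exp(3*t) + exp(3*t)]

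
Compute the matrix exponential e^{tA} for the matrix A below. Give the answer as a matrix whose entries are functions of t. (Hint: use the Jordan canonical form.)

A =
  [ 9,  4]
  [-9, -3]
e^{tA} =
  [6*t*exp(3*t) + exp(3*t), 4*t*exp(3*t)]
  [-9*t*exp(3*t), -6*t*exp(3*t) + exp(3*t)]

Strategy: write A = P · J · P⁻¹ where J is a Jordan canonical form, so e^{tA} = P · e^{tJ} · P⁻¹, and e^{tJ} can be computed block-by-block.

A has Jordan form
J =
  [3, 1]
  [0, 3]
(up to reordering of blocks).

Per-block formulas:
  For a 2×2 Jordan block J_2(3): exp(t · J_2(3)) = e^(3t)·(I + t·N), where N is the 2×2 nilpotent shift.

After assembling e^{tJ} and conjugating by P, we get:

e^{tA} =
  [6*t*exp(3*t) + exp(3*t), 4*t*exp(3*t)]
  [-9*t*exp(3*t), -6*t*exp(3*t) + exp(3*t)]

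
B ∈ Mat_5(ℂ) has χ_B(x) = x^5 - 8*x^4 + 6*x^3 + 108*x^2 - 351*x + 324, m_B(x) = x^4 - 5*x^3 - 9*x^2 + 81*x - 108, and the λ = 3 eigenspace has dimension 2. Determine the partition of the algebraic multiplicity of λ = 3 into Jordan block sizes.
Block sizes for λ = 3: [3, 1]

Step 1 — from the characteristic polynomial, algebraic multiplicity of λ = 3 is 4. From dim ker(B − (3)·I) = 2, there are exactly 2 Jordan blocks for λ = 3.
Step 2 — from the minimal polynomial, the factor (x − 3)^3 tells us the largest block for λ = 3 has size 3.
Step 3 — with total size 4, 2 blocks, and largest block 3, the block sizes (in nonincreasing order) are [3, 1].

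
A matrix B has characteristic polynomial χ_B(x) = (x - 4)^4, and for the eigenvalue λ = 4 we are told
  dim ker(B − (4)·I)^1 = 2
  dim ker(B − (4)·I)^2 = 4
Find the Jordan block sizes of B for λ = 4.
Block sizes for λ = 4: [2, 2]

From the dimensions of kernels of powers, the number of Jordan blocks of size at least j is d_j − d_{j−1} where d_j = dim ker(N^j) (with d_0 = 0). Computing the differences gives [2, 2].
The number of blocks of size exactly k is (#blocks of size ≥ k) − (#blocks of size ≥ k + 1), so the partition is: 2 block(s) of size 2.
In nonincreasing order the block sizes are [2, 2].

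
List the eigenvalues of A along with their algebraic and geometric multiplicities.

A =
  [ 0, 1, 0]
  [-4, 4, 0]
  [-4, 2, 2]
λ = 2: alg = 3, geom = 2

Step 1 — factor the characteristic polynomial to read off the algebraic multiplicities:
  χ_A(x) = (x - 2)^3

Step 2 — compute geometric multiplicities via the rank-nullity identity g(λ) = n − rank(A − λI):
  rank(A − (2)·I) = 1, so dim ker(A − (2)·I) = n − 1 = 2

Summary:
  λ = 2: algebraic multiplicity = 3, geometric multiplicity = 2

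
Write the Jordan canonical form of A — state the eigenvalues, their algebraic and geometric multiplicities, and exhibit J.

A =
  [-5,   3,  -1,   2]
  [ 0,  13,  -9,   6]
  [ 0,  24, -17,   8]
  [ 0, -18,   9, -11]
J_3(-5) ⊕ J_1(-5)

The characteristic polynomial is
  det(x·I − A) = x^4 + 20*x^3 + 150*x^2 + 500*x + 625 = (x + 5)^4

Eigenvalues and multiplicities (the geometric multiplicity of λ is n − rank(A − λI), which equals the number of Jordan blocks for λ):
  λ = -5: algebraic multiplicity = 4, geometric multiplicity = 2

Determining the block sizes for each eigenvalue:
  λ = -5: with am = 4 and gm = 2, the partition is not yet determined (e.g. several partitions of 4 into 2 parts exist). Let N = A − (-5)·I. Computing rank(N^1) = 2, rank(N^2) = 1, rank(N^3) = 0; the number of blocks of size ≥ j is rank(N^{j−1}) − rank(N^j), giving [2, 1, 1]. So we have 1 block(s) of size 3, 1 block(s) of size 1 → block sizes [3, 1]

Assembling the blocks gives a Jordan form
J =
  [-5,  1,  0,  0]
  [ 0, -5,  1,  0]
  [ 0,  0, -5,  0]
  [ 0,  0,  0, -5]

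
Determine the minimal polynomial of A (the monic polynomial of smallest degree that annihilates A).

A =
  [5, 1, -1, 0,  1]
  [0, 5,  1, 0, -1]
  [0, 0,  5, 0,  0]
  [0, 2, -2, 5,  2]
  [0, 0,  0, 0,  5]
x^3 - 15*x^2 + 75*x - 125

The characteristic polynomial is χ_A(x) = (x - 5)^5, so the eigenvalues are known. The minimal polynomial is
  m_A(x) = Π_λ (x − λ)^{k_λ}
where k_λ is the size of the *largest* Jordan block for λ (equivalently, the smallest k with (A − λI)^k v = 0 for every generalised eigenvector v of λ).

  λ = 5: largest Jordan block has size 3, contributing (x − 5)^3

So m_A(x) = (x - 5)^3 = x^3 - 15*x^2 + 75*x - 125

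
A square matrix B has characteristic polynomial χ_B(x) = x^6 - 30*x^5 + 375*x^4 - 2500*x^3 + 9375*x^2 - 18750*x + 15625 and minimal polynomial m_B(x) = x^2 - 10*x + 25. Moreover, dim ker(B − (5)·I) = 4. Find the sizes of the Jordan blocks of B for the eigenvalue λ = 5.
Block sizes for λ = 5: [2, 2, 1, 1]

Step 1 — from the characteristic polynomial, algebraic multiplicity of λ = 5 is 6. From dim ker(B − (5)·I) = 4, there are exactly 4 Jordan blocks for λ = 5.
Step 2 — from the minimal polynomial, the factor (x − 5)^2 tells us the largest block for λ = 5 has size 2.
Step 3 — with total size 6, 4 blocks, and largest block 2, the block sizes (in nonincreasing order) are [2, 2, 1, 1].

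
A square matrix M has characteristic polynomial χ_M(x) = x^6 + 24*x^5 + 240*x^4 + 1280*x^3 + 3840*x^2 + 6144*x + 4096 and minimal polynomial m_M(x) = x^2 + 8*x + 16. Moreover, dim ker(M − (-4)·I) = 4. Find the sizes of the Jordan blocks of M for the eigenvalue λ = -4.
Block sizes for λ = -4: [2, 2, 1, 1]

Step 1 — from the characteristic polynomial, algebraic multiplicity of λ = -4 is 6. From dim ker(M − (-4)·I) = 4, there are exactly 4 Jordan blocks for λ = -4.
Step 2 — from the minimal polynomial, the factor (x + 4)^2 tells us the largest block for λ = -4 has size 2.
Step 3 — with total size 6, 4 blocks, and largest block 2, the block sizes (in nonincreasing order) are [2, 2, 1, 1].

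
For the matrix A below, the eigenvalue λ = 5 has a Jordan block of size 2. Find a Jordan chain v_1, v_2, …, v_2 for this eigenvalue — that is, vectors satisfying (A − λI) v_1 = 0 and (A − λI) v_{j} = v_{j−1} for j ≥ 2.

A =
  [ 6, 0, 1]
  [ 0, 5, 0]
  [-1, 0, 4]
A Jordan chain for λ = 5 of length 2:
v_1 = (1, 0, -1)ᵀ
v_2 = (1, 0, 0)ᵀ

Let N = A − (5)·I. We want v_2 with N^2 v_2 = 0 but N^1 v_2 ≠ 0; then v_{j-1} := N · v_j for j = 2, …, 2.

Pick v_2 = (1, 0, 0)ᵀ.
Then v_1 = N · v_2 = (1, 0, -1)ᵀ.

Sanity check: (A − (5)·I) v_1 = (0, 0, 0)ᵀ = 0. ✓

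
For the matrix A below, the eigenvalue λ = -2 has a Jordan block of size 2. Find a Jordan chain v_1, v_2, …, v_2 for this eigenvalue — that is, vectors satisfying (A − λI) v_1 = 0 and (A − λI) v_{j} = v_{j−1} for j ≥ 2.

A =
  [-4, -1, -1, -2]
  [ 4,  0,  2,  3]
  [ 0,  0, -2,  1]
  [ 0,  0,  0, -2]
A Jordan chain for λ = -2 of length 2:
v_1 = (-2, 4, 0, 0)ᵀ
v_2 = (1, 0, 0, 0)ᵀ

Let N = A − (-2)·I. We want v_2 with N^2 v_2 = 0 but N^1 v_2 ≠ 0; then v_{j-1} := N · v_j for j = 2, …, 2.

Pick v_2 = (1, 0, 0, 0)ᵀ.
Then v_1 = N · v_2 = (-2, 4, 0, 0)ᵀ.

Sanity check: (A − (-2)·I) v_1 = (0, 0, 0, 0)ᵀ = 0. ✓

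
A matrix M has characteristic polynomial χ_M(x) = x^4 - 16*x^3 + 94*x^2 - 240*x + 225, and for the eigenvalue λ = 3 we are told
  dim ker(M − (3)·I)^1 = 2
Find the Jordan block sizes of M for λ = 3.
Block sizes for λ = 3: [1, 1]

From the dimensions of kernels of powers, the number of Jordan blocks of size at least j is d_j − d_{j−1} where d_j = dim ker(N^j) (with d_0 = 0). Computing the differences gives [2].
The number of blocks of size exactly k is (#blocks of size ≥ k) − (#blocks of size ≥ k + 1), so the partition is: 2 block(s) of size 1.
In nonincreasing order the block sizes are [1, 1].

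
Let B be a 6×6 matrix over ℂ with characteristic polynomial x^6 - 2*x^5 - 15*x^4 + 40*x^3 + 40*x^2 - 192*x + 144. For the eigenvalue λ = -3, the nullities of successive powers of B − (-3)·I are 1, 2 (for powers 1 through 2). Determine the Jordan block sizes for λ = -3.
Block sizes for λ = -3: [2]

From the dimensions of kernels of powers, the number of Jordan blocks of size at least j is d_j − d_{j−1} where d_j = dim ker(N^j) (with d_0 = 0). Computing the differences gives [1, 1].
The number of blocks of size exactly k is (#blocks of size ≥ k) − (#blocks of size ≥ k + 1), so the partition is: 1 block(s) of size 2.
In nonincreasing order the block sizes are [2].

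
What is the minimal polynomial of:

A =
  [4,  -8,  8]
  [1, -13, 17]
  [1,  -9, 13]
x^3 - 4*x^2 - 16*x + 64

The characteristic polynomial is χ_A(x) = (x - 4)^2*(x + 4), so the eigenvalues are known. The minimal polynomial is
  m_A(x) = Π_λ (x − λ)^{k_λ}
where k_λ is the size of the *largest* Jordan block for λ (equivalently, the smallest k with (A − λI)^k v = 0 for every generalised eigenvector v of λ).

  λ = -4: largest Jordan block has size 1, contributing (x + 4)
  λ = 4: largest Jordan block has size 2, contributing (x − 4)^2

So m_A(x) = (x - 4)^2*(x + 4) = x^3 - 4*x^2 - 16*x + 64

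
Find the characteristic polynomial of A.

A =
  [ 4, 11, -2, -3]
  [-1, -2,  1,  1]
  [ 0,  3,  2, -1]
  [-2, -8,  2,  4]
x^4 - 8*x^3 + 24*x^2 - 32*x + 16

Expanding det(x·I − A) (e.g. by cofactor expansion or by noting that A is similar to its Jordan form J, which has the same characteristic polynomial as A) gives
  χ_A(x) = x^4 - 8*x^3 + 24*x^2 - 32*x + 16
which factors as (x - 2)^4. The eigenvalues (with algebraic multiplicities) are λ = 2 with multiplicity 4.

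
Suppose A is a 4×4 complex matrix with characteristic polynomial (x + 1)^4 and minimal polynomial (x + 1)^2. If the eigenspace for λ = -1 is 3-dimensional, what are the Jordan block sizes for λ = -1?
Block sizes for λ = -1: [2, 1, 1]

Step 1 — from the characteristic polynomial, algebraic multiplicity of λ = -1 is 4. From dim ker(A − (-1)·I) = 3, there are exactly 3 Jordan blocks for λ = -1.
Step 2 — from the minimal polynomial, the factor (x + 1)^2 tells us the largest block for λ = -1 has size 2.
Step 3 — with total size 4, 3 blocks, and largest block 2, the block sizes (in nonincreasing order) are [2, 1, 1].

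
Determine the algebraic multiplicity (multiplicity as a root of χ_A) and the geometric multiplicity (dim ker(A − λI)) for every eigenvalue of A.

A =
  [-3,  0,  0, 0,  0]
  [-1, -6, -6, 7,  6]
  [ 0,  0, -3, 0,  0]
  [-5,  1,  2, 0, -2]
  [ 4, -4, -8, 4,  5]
λ = -3: alg = 3, geom = 3; λ = 1: alg = 2, geom = 1

Step 1 — factor the characteristic polynomial to read off the algebraic multiplicities:
  χ_A(x) = (x - 1)^2*(x + 3)^3

Step 2 — compute geometric multiplicities via the rank-nullity identity g(λ) = n − rank(A − λI):
  rank(A − (-3)·I) = 2, so dim ker(A − (-3)·I) = n − 2 = 3
  rank(A − (1)·I) = 4, so dim ker(A − (1)·I) = n − 4 = 1

Summary:
  λ = -3: algebraic multiplicity = 3, geometric multiplicity = 3
  λ = 1: algebraic multiplicity = 2, geometric multiplicity = 1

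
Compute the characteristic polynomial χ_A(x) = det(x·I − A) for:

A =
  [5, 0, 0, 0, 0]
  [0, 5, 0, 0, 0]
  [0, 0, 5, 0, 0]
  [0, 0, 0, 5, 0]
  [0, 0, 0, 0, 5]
x^5 - 25*x^4 + 250*x^3 - 1250*x^2 + 3125*x - 3125

Expanding det(x·I − A) (e.g. by cofactor expansion or by noting that A is similar to its Jordan form J, which has the same characteristic polynomial as A) gives
  χ_A(x) = x^5 - 25*x^4 + 250*x^3 - 1250*x^2 + 3125*x - 3125
which factors as (x - 5)^5. The eigenvalues (with algebraic multiplicities) are λ = 5 with multiplicity 5.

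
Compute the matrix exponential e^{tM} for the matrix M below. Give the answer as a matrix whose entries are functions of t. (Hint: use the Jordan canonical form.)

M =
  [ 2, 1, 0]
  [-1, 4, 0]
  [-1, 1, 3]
e^{tM} =
  [-t*exp(3*t) + exp(3*t), t*exp(3*t), 0]
  [-t*exp(3*t), t*exp(3*t) + exp(3*t), 0]
  [-t*exp(3*t), t*exp(3*t), exp(3*t)]

Strategy: write M = P · J · P⁻¹ where J is a Jordan canonical form, so e^{tM} = P · e^{tJ} · P⁻¹, and e^{tJ} can be computed block-by-block.

M has Jordan form
J =
  [3, 1, 0]
  [0, 3, 0]
  [0, 0, 3]
(up to reordering of blocks).

Per-block formulas:
  For a 1×1 block at λ = 3: exp(t · [3]) = [e^(3t)].
  For a 2×2 Jordan block J_2(3): exp(t · J_2(3)) = e^(3t)·(I + t·N), where N is the 2×2 nilpotent shift.

After assembling e^{tJ} and conjugating by P, we get:

e^{tM} =
  [-t*exp(3*t) + exp(3*t), t*exp(3*t), 0]
  [-t*exp(3*t), t*exp(3*t) + exp(3*t), 0]
  [-t*exp(3*t), t*exp(3*t), exp(3*t)]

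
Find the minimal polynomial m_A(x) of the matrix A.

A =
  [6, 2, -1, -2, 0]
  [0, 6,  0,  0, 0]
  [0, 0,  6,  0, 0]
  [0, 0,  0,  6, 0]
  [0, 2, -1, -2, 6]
x^2 - 12*x + 36

The characteristic polynomial is χ_A(x) = (x - 6)^5, so the eigenvalues are known. The minimal polynomial is
  m_A(x) = Π_λ (x − λ)^{k_λ}
where k_λ is the size of the *largest* Jordan block for λ (equivalently, the smallest k with (A − λI)^k v = 0 for every generalised eigenvector v of λ).

  λ = 6: largest Jordan block has size 2, contributing (x − 6)^2

So m_A(x) = (x - 6)^2 = x^2 - 12*x + 36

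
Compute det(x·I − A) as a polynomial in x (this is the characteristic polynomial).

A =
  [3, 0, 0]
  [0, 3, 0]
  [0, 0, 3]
x^3 - 9*x^2 + 27*x - 27

Expanding det(x·I − A) (e.g. by cofactor expansion or by noting that A is similar to its Jordan form J, which has the same characteristic polynomial as A) gives
  χ_A(x) = x^3 - 9*x^2 + 27*x - 27
which factors as (x - 3)^3. The eigenvalues (with algebraic multiplicities) are λ = 3 with multiplicity 3.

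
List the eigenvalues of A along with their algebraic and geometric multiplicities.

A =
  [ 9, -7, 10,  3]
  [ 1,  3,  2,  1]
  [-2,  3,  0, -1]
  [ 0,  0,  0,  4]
λ = 4: alg = 4, geom = 2

Step 1 — factor the characteristic polynomial to read off the algebraic multiplicities:
  χ_A(x) = (x - 4)^4

Step 2 — compute geometric multiplicities via the rank-nullity identity g(λ) = n − rank(A − λI):
  rank(A − (4)·I) = 2, so dim ker(A − (4)·I) = n − 2 = 2

Summary:
  λ = 4: algebraic multiplicity = 4, geometric multiplicity = 2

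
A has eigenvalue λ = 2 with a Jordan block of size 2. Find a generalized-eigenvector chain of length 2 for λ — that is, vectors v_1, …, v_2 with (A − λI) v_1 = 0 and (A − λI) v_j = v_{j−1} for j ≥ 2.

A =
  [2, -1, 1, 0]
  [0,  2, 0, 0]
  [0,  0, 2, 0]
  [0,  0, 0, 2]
A Jordan chain for λ = 2 of length 2:
v_1 = (-1, 0, 0, 0)ᵀ
v_2 = (0, 1, 0, 0)ᵀ

Let N = A − (2)·I. We want v_2 with N^2 v_2 = 0 but N^1 v_2 ≠ 0; then v_{j-1} := N · v_j for j = 2, …, 2.

Pick v_2 = (0, 1, 0, 0)ᵀ.
Then v_1 = N · v_2 = (-1, 0, 0, 0)ᵀ.

Sanity check: (A − (2)·I) v_1 = (0, 0, 0, 0)ᵀ = 0. ✓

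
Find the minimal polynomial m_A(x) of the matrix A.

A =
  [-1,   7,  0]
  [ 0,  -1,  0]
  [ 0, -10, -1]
x^2 + 2*x + 1

The characteristic polynomial is χ_A(x) = (x + 1)^3, so the eigenvalues are known. The minimal polynomial is
  m_A(x) = Π_λ (x − λ)^{k_λ}
where k_λ is the size of the *largest* Jordan block for λ (equivalently, the smallest k with (A − λI)^k v = 0 for every generalised eigenvector v of λ).

  λ = -1: largest Jordan block has size 2, contributing (x + 1)^2

So m_A(x) = (x + 1)^2 = x^2 + 2*x + 1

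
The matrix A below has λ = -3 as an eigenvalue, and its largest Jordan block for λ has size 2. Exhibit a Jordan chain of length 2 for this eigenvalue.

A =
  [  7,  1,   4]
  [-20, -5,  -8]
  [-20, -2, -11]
A Jordan chain for λ = -3 of length 2:
v_1 = (10, -20, -20)ᵀ
v_2 = (1, 0, 0)ᵀ

Let N = A − (-3)·I. We want v_2 with N^2 v_2 = 0 but N^1 v_2 ≠ 0; then v_{j-1} := N · v_j for j = 2, …, 2.

Pick v_2 = (1, 0, 0)ᵀ.
Then v_1 = N · v_2 = (10, -20, -20)ᵀ.

Sanity check: (A − (-3)·I) v_1 = (0, 0, 0)ᵀ = 0. ✓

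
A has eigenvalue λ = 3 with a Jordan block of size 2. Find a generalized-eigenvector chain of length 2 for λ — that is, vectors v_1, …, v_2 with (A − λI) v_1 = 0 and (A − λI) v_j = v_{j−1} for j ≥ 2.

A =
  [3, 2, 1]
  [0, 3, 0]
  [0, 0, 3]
A Jordan chain for λ = 3 of length 2:
v_1 = (2, 0, 0)ᵀ
v_2 = (0, 1, 0)ᵀ

Let N = A − (3)·I. We want v_2 with N^2 v_2 = 0 but N^1 v_2 ≠ 0; then v_{j-1} := N · v_j for j = 2, …, 2.

Pick v_2 = (0, 1, 0)ᵀ.
Then v_1 = N · v_2 = (2, 0, 0)ᵀ.

Sanity check: (A − (3)·I) v_1 = (0, 0, 0)ᵀ = 0. ✓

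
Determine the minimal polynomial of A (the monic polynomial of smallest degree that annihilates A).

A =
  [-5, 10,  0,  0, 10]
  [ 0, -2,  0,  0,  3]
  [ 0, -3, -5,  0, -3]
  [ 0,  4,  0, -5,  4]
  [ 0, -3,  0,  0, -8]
x^2 + 10*x + 25

The characteristic polynomial is χ_A(x) = (x + 5)^5, so the eigenvalues are known. The minimal polynomial is
  m_A(x) = Π_λ (x − λ)^{k_λ}
where k_λ is the size of the *largest* Jordan block for λ (equivalently, the smallest k with (A − λI)^k v = 0 for every generalised eigenvector v of λ).

  λ = -5: largest Jordan block has size 2, contributing (x + 5)^2

So m_A(x) = (x + 5)^2 = x^2 + 10*x + 25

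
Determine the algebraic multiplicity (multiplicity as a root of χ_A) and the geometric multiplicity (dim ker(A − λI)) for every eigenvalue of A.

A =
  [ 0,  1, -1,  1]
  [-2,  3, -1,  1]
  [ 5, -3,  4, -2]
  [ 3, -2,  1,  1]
λ = 2: alg = 4, geom = 2

Step 1 — factor the characteristic polynomial to read off the algebraic multiplicities:
  χ_A(x) = (x - 2)^4

Step 2 — compute geometric multiplicities via the rank-nullity identity g(λ) = n − rank(A − λI):
  rank(A − (2)·I) = 2, so dim ker(A − (2)·I) = n − 2 = 2

Summary:
  λ = 2: algebraic multiplicity = 4, geometric multiplicity = 2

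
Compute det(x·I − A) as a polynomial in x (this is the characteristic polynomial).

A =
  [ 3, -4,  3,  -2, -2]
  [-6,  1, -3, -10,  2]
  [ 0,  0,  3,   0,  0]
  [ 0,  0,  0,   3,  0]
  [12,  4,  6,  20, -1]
x^5 - 9*x^4 + 18*x^3 + 54*x^2 - 243*x + 243

Expanding det(x·I − A) (e.g. by cofactor expansion or by noting that A is similar to its Jordan form J, which has the same characteristic polynomial as A) gives
  χ_A(x) = x^5 - 9*x^4 + 18*x^3 + 54*x^2 - 243*x + 243
which factors as (x - 3)^4*(x + 3). The eigenvalues (with algebraic multiplicities) are λ = -3 with multiplicity 1, λ = 3 with multiplicity 4.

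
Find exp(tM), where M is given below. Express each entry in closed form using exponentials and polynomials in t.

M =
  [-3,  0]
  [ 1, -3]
e^{tM} =
  [exp(-3*t), 0]
  [t*exp(-3*t), exp(-3*t)]

Strategy: write M = P · J · P⁻¹ where J is a Jordan canonical form, so e^{tM} = P · e^{tJ} · P⁻¹, and e^{tJ} can be computed block-by-block.

M has Jordan form
J =
  [-3,  1]
  [ 0, -3]
(up to reordering of blocks).

Per-block formulas:
  For a 2×2 Jordan block J_2(-3): exp(t · J_2(-3)) = e^(-3t)·(I + t·N), where N is the 2×2 nilpotent shift.

After assembling e^{tJ} and conjugating by P, we get:

e^{tM} =
  [exp(-3*t), 0]
  [t*exp(-3*t), exp(-3*t)]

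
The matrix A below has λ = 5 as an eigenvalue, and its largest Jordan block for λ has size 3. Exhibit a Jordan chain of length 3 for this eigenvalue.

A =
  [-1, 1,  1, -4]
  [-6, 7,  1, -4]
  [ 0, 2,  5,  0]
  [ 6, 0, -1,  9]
A Jordan chain for λ = 5 of length 3:
v_1 = (6, 0, -12, -12)ᵀ
v_2 = (-6, -6, 0, 6)ᵀ
v_3 = (1, 0, 0, 0)ᵀ

Let N = A − (5)·I. We want v_3 with N^3 v_3 = 0 but N^2 v_3 ≠ 0; then v_{j-1} := N · v_j for j = 3, …, 2.

Pick v_3 = (1, 0, 0, 0)ᵀ.
Then v_2 = N · v_3 = (-6, -6, 0, 6)ᵀ.
Then v_1 = N · v_2 = (6, 0, -12, -12)ᵀ.

Sanity check: (A − (5)·I) v_1 = (0, 0, 0, 0)ᵀ = 0. ✓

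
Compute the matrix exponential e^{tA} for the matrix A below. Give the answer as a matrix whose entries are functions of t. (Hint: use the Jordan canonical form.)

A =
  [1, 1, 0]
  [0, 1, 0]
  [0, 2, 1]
e^{tA} =
  [exp(t), t*exp(t), 0]
  [0, exp(t), 0]
  [0, 2*t*exp(t), exp(t)]

Strategy: write A = P · J · P⁻¹ where J is a Jordan canonical form, so e^{tA} = P · e^{tJ} · P⁻¹, and e^{tJ} can be computed block-by-block.

A has Jordan form
J =
  [1, 1, 0]
  [0, 1, 0]
  [0, 0, 1]
(up to reordering of blocks).

Per-block formulas:
  For a 1×1 block at λ = 1: exp(t · [1]) = [e^(1t)].
  For a 2×2 Jordan block J_2(1): exp(t · J_2(1)) = e^(1t)·(I + t·N), where N is the 2×2 nilpotent shift.

After assembling e^{tJ} and conjugating by P, we get:

e^{tA} =
  [exp(t), t*exp(t), 0]
  [0, exp(t), 0]
  [0, 2*t*exp(t), exp(t)]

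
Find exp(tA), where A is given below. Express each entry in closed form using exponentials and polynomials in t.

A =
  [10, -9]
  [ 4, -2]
e^{tA} =
  [6*t*exp(4*t) + exp(4*t), -9*t*exp(4*t)]
  [4*t*exp(4*t), -6*t*exp(4*t) + exp(4*t)]

Strategy: write A = P · J · P⁻¹ where J is a Jordan canonical form, so e^{tA} = P · e^{tJ} · P⁻¹, and e^{tJ} can be computed block-by-block.

A has Jordan form
J =
  [4, 1]
  [0, 4]
(up to reordering of blocks).

Per-block formulas:
  For a 2×2 Jordan block J_2(4): exp(t · J_2(4)) = e^(4t)·(I + t·N), where N is the 2×2 nilpotent shift.

After assembling e^{tJ} and conjugating by P, we get:

e^{tA} =
  [6*t*exp(4*t) + exp(4*t), -9*t*exp(4*t)]
  [4*t*exp(4*t), -6*t*exp(4*t) + exp(4*t)]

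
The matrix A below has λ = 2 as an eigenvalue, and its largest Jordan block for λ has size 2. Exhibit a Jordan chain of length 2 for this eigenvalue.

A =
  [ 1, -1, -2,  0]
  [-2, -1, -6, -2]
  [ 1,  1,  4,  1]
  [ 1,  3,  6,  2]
A Jordan chain for λ = 2 of length 2:
v_1 = (0, -2, 1, 0)ᵀ
v_2 = (0, 0, 0, 1)ᵀ

Let N = A − (2)·I. We want v_2 with N^2 v_2 = 0 but N^1 v_2 ≠ 0; then v_{j-1} := N · v_j for j = 2, …, 2.

Pick v_2 = (0, 0, 0, 1)ᵀ.
Then v_1 = N · v_2 = (0, -2, 1, 0)ᵀ.

Sanity check: (A − (2)·I) v_1 = (0, 0, 0, 0)ᵀ = 0. ✓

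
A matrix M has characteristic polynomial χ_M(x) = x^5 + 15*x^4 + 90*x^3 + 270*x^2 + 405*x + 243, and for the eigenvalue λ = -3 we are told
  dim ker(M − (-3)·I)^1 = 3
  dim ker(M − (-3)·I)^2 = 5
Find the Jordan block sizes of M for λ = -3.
Block sizes for λ = -3: [2, 2, 1]

From the dimensions of kernels of powers, the number of Jordan blocks of size at least j is d_j − d_{j−1} where d_j = dim ker(N^j) (with d_0 = 0). Computing the differences gives [3, 2].
The number of blocks of size exactly k is (#blocks of size ≥ k) − (#blocks of size ≥ k + 1), so the partition is: 1 block(s) of size 1, 2 block(s) of size 2.
In nonincreasing order the block sizes are [2, 2, 1].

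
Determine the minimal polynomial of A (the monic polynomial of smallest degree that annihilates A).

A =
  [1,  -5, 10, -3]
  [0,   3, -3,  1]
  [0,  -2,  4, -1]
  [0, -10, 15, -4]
x^2 - 2*x + 1

The characteristic polynomial is χ_A(x) = (x - 1)^4, so the eigenvalues are known. The minimal polynomial is
  m_A(x) = Π_λ (x − λ)^{k_λ}
where k_λ is the size of the *largest* Jordan block for λ (equivalently, the smallest k with (A − λI)^k v = 0 for every generalised eigenvector v of λ).

  λ = 1: largest Jordan block has size 2, contributing (x − 1)^2

So m_A(x) = (x - 1)^2 = x^2 - 2*x + 1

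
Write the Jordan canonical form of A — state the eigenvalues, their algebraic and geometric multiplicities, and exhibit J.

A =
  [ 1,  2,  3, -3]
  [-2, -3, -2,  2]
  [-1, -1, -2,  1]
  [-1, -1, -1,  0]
J_3(-1) ⊕ J_1(-1)

The characteristic polynomial is
  det(x·I − A) = x^4 + 4*x^3 + 6*x^2 + 4*x + 1 = (x + 1)^4

Eigenvalues and multiplicities (the geometric multiplicity of λ is n − rank(A − λI), which equals the number of Jordan blocks for λ):
  λ = -1: algebraic multiplicity = 4, geometric multiplicity = 2

Determining the block sizes for each eigenvalue:
  λ = -1: with am = 4 and gm = 2, the partition is not yet determined (e.g. several partitions of 4 into 2 parts exist). Let N = A − (-1)·I. Computing rank(N^1) = 2, rank(N^2) = 1, rank(N^3) = 0; the number of blocks of size ≥ j is rank(N^{j−1}) − rank(N^j), giving [2, 1, 1]. So we have 1 block(s) of size 3, 1 block(s) of size 1 → block sizes [3, 1]

Assembling the blocks gives a Jordan form
J =
  [-1,  1,  0,  0]
  [ 0, -1,  1,  0]
  [ 0,  0, -1,  0]
  [ 0,  0,  0, -1]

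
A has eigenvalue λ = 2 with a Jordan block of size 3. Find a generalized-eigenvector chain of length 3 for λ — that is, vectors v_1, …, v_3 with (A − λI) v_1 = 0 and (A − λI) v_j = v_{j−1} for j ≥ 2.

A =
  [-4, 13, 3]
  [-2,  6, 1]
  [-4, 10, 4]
A Jordan chain for λ = 2 of length 3:
v_1 = (-2, 0, -4)ᵀ
v_2 = (-6, -2, -4)ᵀ
v_3 = (1, 0, 0)ᵀ

Let N = A − (2)·I. We want v_3 with N^3 v_3 = 0 but N^2 v_3 ≠ 0; then v_{j-1} := N · v_j for j = 3, …, 2.

Pick v_3 = (1, 0, 0)ᵀ.
Then v_2 = N · v_3 = (-6, -2, -4)ᵀ.
Then v_1 = N · v_2 = (-2, 0, -4)ᵀ.

Sanity check: (A − (2)·I) v_1 = (0, 0, 0)ᵀ = 0. ✓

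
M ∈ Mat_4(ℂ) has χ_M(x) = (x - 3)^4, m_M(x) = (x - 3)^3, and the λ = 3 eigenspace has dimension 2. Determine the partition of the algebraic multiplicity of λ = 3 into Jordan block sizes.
Block sizes for λ = 3: [3, 1]

Step 1 — from the characteristic polynomial, algebraic multiplicity of λ = 3 is 4. From dim ker(M − (3)·I) = 2, there are exactly 2 Jordan blocks for λ = 3.
Step 2 — from the minimal polynomial, the factor (x − 3)^3 tells us the largest block for λ = 3 has size 3.
Step 3 — with total size 4, 2 blocks, and largest block 3, the block sizes (in nonincreasing order) are [3, 1].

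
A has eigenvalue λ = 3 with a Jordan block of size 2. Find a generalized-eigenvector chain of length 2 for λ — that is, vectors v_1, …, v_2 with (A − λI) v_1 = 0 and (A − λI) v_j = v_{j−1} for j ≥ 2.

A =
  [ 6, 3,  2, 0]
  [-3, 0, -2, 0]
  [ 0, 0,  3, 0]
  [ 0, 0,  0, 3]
A Jordan chain for λ = 3 of length 2:
v_1 = (3, -3, 0, 0)ᵀ
v_2 = (1, 0, 0, 0)ᵀ

Let N = A − (3)·I. We want v_2 with N^2 v_2 = 0 but N^1 v_2 ≠ 0; then v_{j-1} := N · v_j for j = 2, …, 2.

Pick v_2 = (1, 0, 0, 0)ᵀ.
Then v_1 = N · v_2 = (3, -3, 0, 0)ᵀ.

Sanity check: (A − (3)·I) v_1 = (0, 0, 0, 0)ᵀ = 0. ✓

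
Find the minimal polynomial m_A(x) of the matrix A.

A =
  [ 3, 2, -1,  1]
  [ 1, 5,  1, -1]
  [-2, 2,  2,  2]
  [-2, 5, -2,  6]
x^3 - 12*x^2 + 48*x - 64

The characteristic polynomial is χ_A(x) = (x - 4)^4, so the eigenvalues are known. The minimal polynomial is
  m_A(x) = Π_λ (x − λ)^{k_λ}
where k_λ is the size of the *largest* Jordan block for λ (equivalently, the smallest k with (A − λI)^k v = 0 for every generalised eigenvector v of λ).

  λ = 4: largest Jordan block has size 3, contributing (x − 4)^3

So m_A(x) = (x - 4)^3 = x^3 - 12*x^2 + 48*x - 64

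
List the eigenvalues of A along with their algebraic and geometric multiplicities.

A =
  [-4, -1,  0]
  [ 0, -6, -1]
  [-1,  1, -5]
λ = -5: alg = 3, geom = 1

Step 1 — factor the characteristic polynomial to read off the algebraic multiplicities:
  χ_A(x) = (x + 5)^3

Step 2 — compute geometric multiplicities via the rank-nullity identity g(λ) = n − rank(A − λI):
  rank(A − (-5)·I) = 2, so dim ker(A − (-5)·I) = n − 2 = 1

Summary:
  λ = -5: algebraic multiplicity = 3, geometric multiplicity = 1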